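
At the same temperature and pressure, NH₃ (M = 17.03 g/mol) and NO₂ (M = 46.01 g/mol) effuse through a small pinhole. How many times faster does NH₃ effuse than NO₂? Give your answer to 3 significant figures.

1.64

By Graham's law, rate_NH₃/rate_NO₂ = √(M_NO₂/M_NH₃) = √(46.01/17.03) = √2.702 = 1.64.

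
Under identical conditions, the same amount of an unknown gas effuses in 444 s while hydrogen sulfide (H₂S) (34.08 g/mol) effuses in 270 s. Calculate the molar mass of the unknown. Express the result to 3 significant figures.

From Graham's law, t_X/t_H₂S = √(M_X/M_H₂S).
444/270 = 1.644 = √(M_X/34.08)
M_X = 34.08 × 1.644² = 34.08 × 2.704 = 92.2 g/mol

92.2 g/mol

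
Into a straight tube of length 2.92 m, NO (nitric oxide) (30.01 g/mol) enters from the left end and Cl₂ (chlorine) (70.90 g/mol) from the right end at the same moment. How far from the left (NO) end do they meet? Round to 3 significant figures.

Graham's law gives d_NO/d_Cl₂ = rate_NO/rate_Cl₂ = √(M_Cl₂/M_NO) = √(70.90/30.01) = 1.537.
With d_NO + d_Cl₂ = 2.92 m, d_Cl₂ = 2.92/(1 + 1.537) = 1.151 m.
d_NO = 2.92 − 1.151 = 1.77 m.

1.77 m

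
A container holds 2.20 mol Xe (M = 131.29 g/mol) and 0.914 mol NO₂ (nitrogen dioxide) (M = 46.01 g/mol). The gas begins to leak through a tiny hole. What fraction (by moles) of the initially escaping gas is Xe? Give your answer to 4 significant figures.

The effusion rate of species i is ∝ p_i/√M_i ∝ n_i/√M_i.
x_Xe(eff) = (n_Xe/√M_Xe) / (n_Xe/√M_Xe + n_NO₂/√M_NO₂)
= (2.20/√131.29) / (2.20/√131.29 + 0.914/√46.01) = 0.1920/(0.1920 + 0.1347) = 0.5876.

0.5876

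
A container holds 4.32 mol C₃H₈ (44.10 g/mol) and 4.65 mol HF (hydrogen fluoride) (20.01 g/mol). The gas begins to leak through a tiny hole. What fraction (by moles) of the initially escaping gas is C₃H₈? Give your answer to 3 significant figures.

The effusion rate of species i is ∝ p_i/√M_i ∝ n_i/√M_i.
x_C₃H₈(eff) = (n_C₃H₈/√M_C₃H₈) / (n_C₃H₈/√M_C₃H₈ + n_HF/√M_HF)
= (4.32/√44.10) / (4.32/√44.10 + 4.65/√20.01) = 0.6505/(0.6505 + 1.040) = 0.385.

0.385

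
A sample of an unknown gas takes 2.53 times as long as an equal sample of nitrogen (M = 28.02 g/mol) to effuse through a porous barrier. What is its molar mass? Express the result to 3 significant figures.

Graham's law gives t_X/t_N₂ = √(M_X/M_N₂).
2.53 = √(M_X/28.02)
M_X = 28.02 × 2.53² = 28.02 × 6.401 = 179 g/mol

179 g/mol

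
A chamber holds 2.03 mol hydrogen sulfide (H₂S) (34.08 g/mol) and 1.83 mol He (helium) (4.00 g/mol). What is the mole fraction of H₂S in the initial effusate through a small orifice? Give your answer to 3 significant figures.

Rate_i ∝ x_i/√M_i (Graham's law weighted by mole fraction), so the effusate composition follows n_i/√M_i.
So x_H₂S in the escaping gas = (n_H₂S/√M_H₂S) / Σ(n_i/√M_i)
= (2.03/√34.08) / (2.03/√34.08 + 1.83/√4.00) = 0.3477/(0.3477 + 0.9150) = 0.275.

0.275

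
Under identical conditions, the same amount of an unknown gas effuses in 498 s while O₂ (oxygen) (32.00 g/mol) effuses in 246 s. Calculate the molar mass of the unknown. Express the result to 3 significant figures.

131 g/mol

By Graham's law, t_X/t_O₂ = √(M_X/M_O₂).
498/246 = 2.024 = √(M_X/32.00)
M_X = 32.00 × 2.024² = 32.00 × 4.098 = 131 g/mol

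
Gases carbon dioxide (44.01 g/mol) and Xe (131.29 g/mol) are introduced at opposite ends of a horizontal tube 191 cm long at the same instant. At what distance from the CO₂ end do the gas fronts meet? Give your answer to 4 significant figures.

121.0 cm

Distances travelled in equal time are proportional to diffusion rates, so d_CO₂/d_Xe = √(M_Xe/M_CO₂) = √(131.29/44.01) = 1.727.
With d_CO₂ + d_Xe = 191 cm, d_Xe = 191/(1 + 1.727) = 70.04 cm.
d_CO₂ = 191 − 70.04 = 121.0 cm.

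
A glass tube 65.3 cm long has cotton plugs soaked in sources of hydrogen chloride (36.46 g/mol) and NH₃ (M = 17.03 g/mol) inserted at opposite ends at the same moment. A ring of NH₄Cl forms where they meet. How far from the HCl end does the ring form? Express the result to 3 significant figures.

26.5 cm

Graham's law gives d_HCl/d_NH₃ = rate_HCl/rate_NH₃ = √(M_NH₃/M_HCl) = √(17.03/36.46) = 0.6834.
With d_HCl + d_NH₃ = 65.3 cm, d_NH₃ = 65.3/(1 + 0.6834) = 38.79 cm.
d_HCl = 65.3 − 38.79 = 26.5 cm.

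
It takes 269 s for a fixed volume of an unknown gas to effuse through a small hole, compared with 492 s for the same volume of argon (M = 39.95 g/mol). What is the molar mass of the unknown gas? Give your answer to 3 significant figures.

Graham's law gives t_X/t_Ar = √(M_X/M_Ar).
269/492 = 0.5467 = √(M_X/39.95)
M_X = 39.95 × 0.5467² = 39.95 × 0.2989 = 11.9 g/mol

11.9 g/mol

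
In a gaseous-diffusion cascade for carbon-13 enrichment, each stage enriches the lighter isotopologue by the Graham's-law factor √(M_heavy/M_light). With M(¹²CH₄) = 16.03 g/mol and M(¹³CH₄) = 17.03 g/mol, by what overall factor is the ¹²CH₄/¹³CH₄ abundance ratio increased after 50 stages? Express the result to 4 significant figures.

The single-stage factor is √(M_heavy/M_light), so 50 stages give [√(17.03/16.03)]^50 = (17.03/16.03)^(50/2).
= 1.06238^25 = 4.540.

4.540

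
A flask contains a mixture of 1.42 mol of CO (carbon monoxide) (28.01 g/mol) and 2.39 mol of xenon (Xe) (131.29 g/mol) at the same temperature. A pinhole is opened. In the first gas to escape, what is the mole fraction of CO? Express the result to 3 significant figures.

Each component's effusion rate ∝ (its partial pressure)·(1/√M) ∝ n_i/√M_i.
So x_CO in the escaping gas = (n_CO/√M_CO) / Σ(n_i/√M_i)
= (1.42/√28.01) / (1.42/√28.01 + 2.39/√131.29) = 0.2683/(0.2683 + 0.2086) = 0.563.

0.563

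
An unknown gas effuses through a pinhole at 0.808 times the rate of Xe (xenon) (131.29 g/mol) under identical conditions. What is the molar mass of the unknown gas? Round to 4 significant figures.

Graham's law gives rate_X/rate_Xe = √(M_Xe/M_X).
0.808 = √(131.29/M_X)
M_X = 131.29 / 0.808² = 131.29 / 0.6529 = 201.1 g/mol

201.1 g/mol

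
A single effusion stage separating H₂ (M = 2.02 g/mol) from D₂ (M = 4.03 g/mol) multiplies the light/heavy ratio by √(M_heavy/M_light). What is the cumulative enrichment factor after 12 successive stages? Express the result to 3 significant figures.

63.1

Each stage multiplies the ratio by α = √(4.03/2.02), so after 12 stages the overall factor is α^12 = (4.03/2.02)^(12/2).
= 1.99505^6 = 63.1.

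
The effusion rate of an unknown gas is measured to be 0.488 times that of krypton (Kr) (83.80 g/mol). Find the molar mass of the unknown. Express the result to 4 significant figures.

351.9 g/mol

Using Graham's law: rate_X/rate_Kr = √(M_Kr/M_X).
0.488 = √(83.80/M_X)
M_X = 83.80 / 0.488² = 83.80 / 0.2381 = 351.9 g/mol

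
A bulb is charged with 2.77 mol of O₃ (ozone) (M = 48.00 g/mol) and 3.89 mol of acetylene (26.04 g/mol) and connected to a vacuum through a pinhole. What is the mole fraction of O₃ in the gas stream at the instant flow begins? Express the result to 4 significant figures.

0.3440

The effusion rate of species i is ∝ p_i/√M_i ∝ n_i/√M_i.
x_O₃(eff) = (n_O₃/√M_O₃) / (n_O₃/√M_O₃ + n_C₂H₂/√M_C₂H₂)
= (2.77/√48.00) / (2.77/√48.00 + 3.89/√26.04) = 0.3998/(0.3998 + 0.7623) = 0.3440.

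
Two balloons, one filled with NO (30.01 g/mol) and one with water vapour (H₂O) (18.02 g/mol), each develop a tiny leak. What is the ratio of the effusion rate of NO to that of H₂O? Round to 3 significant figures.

0.775

By Graham's law, rate_NO/rate_H₂O = √(M_H₂O/M_NO) = √(18.02/30.01) = √0.6005 = 0.775.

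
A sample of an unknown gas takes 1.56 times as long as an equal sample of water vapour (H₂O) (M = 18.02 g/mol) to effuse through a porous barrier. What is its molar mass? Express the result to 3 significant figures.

43.9 g/mol

Using Graham's law: t_X/t_H₂O = √(M_X/M_H₂O).
1.56 = √(M_X/18.02)
M_X = 18.02 × 1.56² = 18.02 × 2.434 = 43.9 g/mol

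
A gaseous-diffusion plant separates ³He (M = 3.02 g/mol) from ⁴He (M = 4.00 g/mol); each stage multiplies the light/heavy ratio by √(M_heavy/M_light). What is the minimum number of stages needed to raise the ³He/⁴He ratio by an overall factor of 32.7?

25

Single-stage factor α = √(4.00/3.02), so ln α = ½ ln(1.32450) = 0.1405.
Need α^N ≥ 32.7 ⇒ N ≥ ln(32.7) / ln α = 3.487 / 0.1405 = 24.82.
Minimum whole number of stages: N = 25.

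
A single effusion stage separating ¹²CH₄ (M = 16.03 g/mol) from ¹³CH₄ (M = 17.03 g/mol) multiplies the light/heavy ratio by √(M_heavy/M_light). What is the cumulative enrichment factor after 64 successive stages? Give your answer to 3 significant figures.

6.93

After 64 stages the ratio has grown by (√(17.03/16.03))^64 = (17.03/16.03)^(64/2).
= 1.06238^32 = 6.93.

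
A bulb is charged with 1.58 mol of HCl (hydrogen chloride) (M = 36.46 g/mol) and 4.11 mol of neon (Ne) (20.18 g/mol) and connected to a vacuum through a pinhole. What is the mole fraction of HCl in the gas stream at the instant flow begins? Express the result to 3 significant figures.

The effusion rate of species i is ∝ p_i/√M_i ∝ n_i/√M_i.
x_HCl(eff) = (n_HCl/√M_HCl) / (n_HCl/√M_HCl + n_Ne/√M_Ne)
= (1.58/√36.46) / (1.58/√36.46 + 4.11/√20.18) = 0.2617/(0.2617 + 0.9149) = 0.222.

0.222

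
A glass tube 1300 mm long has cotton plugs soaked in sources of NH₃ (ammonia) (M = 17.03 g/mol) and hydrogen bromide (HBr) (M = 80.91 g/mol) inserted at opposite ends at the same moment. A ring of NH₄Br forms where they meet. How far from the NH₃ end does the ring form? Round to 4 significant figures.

Graham's law gives d_NH₃/d_HBr = rate_NH₃/rate_HBr = √(M_HBr/M_NH₃) = √(80.91/17.03) = 2.180.
With d_NH₃ + d_HBr = 1300 mm, d_HBr = 1300/(1 + 2.180) = 408.8 mm.
d_NH₃ = 1300 − 408.8 = 891.2 mm.

891.2 mm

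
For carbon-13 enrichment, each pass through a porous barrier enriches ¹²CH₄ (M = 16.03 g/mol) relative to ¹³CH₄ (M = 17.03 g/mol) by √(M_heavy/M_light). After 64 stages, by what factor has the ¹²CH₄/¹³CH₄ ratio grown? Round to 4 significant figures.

The single-stage factor is √(M_heavy/M_light), so 64 stages give [√(17.03/16.03)]^64 = (17.03/16.03)^(64/2).
= 1.06238^32 = 6.934.

6.934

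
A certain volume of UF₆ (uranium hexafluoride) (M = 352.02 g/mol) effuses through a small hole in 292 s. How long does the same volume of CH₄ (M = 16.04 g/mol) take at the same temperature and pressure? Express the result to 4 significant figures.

Graham's law gives t_CH₄/t_UF₆ = √(M_CH₄/M_UF₆) = √(16.04/352.02) = √0.04557 = 0.2135.
So the time for CH₄ is 292 × 0.2135 = 62.33 s.

62.33 s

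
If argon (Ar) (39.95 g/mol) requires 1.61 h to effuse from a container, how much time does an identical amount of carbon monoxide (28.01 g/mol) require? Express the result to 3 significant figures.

1.35 h

Since effusion rate ∝ 1/√M, t_CO/t_Ar = √(M_CO/M_Ar) = √(28.01/39.95) = √0.7011 = 0.8373.
So the time for CO is 1.61 × 0.8373 = 1.35 h.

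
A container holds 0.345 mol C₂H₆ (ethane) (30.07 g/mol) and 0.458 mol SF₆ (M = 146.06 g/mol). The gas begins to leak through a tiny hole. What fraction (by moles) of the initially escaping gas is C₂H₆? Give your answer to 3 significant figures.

The effusion rate of species i is ∝ p_i/√M_i ∝ n_i/√M_i.
Mole fraction of C₂H₆ in the effusate = (n_C₂H₆/√M_C₂H₆) / (n_C₂H₆/√M_C₂H₆ + n_SF₆/√M_SF₆)
= (0.345/√30.07) / (0.345/√30.07 + 0.458/√146.06) = 0.06291/(0.06291 + 0.03790) = 0.624.

0.624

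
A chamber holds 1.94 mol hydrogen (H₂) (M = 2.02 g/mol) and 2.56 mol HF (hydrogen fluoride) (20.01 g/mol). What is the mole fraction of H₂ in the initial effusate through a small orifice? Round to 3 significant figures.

0.705

The effusion rate of species i is ∝ p_i/√M_i ∝ n_i/√M_i.
So x_H₂ in the escaping gas = (n_H₂/√M_H₂) / Σ(n_i/√M_i)
= (1.94/√2.02) / (1.94/√2.02 + 2.56/√20.01) = 1.365/(1.365 + 0.5723) = 0.705.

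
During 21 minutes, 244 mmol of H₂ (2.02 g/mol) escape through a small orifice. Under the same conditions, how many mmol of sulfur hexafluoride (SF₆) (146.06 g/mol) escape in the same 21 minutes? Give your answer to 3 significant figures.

Since effusion rate ∝ 1/√M, rate_SF₆/rate_H₂ = √(M_H₂/M_SF₆) = √(2.02/146.06) = √0.01383 = 0.1176.
So the amount for SF₆ is 244 × 0.1176 = 28.7 mmol.

28.7 mmol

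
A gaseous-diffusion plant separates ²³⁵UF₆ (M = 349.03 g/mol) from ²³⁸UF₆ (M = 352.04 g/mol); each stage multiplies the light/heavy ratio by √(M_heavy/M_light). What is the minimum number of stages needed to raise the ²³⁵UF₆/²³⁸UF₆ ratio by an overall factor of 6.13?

423

With α = √(352.04/349.03) per stage, ln α = ½ ln(1.00862) = 0.004293.
Need α^N ≥ 6.13 ⇒ N ≥ ln(6.13) / ln α = 1.813 / 0.004293 = 422.32.
Rounding up, N = 423 stages.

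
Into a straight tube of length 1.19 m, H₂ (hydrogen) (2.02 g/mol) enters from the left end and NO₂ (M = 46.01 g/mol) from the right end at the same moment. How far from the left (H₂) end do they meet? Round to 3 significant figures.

0.984 m

The fronts meet when d_H₂ + d_NO₂ = L with d_H₂/d_NO₂ = √(M_NO₂/M_H₂) (Graham's law). Here √(M_NO₂/M_H₂) = √(46.01/2.02) = 4.773.
With d_H₂ + d_NO₂ = 1.19 m, d_NO₂ = 1.19/(1 + 4.773) = 0.2061 m.
d_H₂ = 1.19 − 0.2061 = 0.984 m.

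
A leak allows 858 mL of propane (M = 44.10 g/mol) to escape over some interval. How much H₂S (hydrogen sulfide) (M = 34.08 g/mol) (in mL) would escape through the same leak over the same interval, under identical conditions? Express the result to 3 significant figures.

Graham's law gives rate_H₂S/rate_C₃H₈ = √(M_C₃H₈/M_H₂S) = √(44.10/34.08) = √1.294 = 1.138.
So the volume for H₂S is 858 × 1.138 = 976 mL.

976 mL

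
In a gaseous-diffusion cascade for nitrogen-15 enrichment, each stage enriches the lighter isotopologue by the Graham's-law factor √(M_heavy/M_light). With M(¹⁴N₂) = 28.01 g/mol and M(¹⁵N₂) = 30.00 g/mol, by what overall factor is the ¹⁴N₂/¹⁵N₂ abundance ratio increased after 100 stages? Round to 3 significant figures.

30.9

The single-stage factor is √(M_heavy/M_light), so 100 stages give [√(30.00/28.01)]^100 = (30.00/28.01)^(100/2).
= 1.07105^50 = 30.9.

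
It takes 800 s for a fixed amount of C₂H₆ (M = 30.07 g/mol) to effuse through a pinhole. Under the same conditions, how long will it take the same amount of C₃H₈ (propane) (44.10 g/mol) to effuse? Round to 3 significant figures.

From Graham's law, t_C₃H₈/t_C₂H₆ = √(M_C₃H₈/M_C₂H₆) = √(44.10/30.07) = √1.467 = 1.211.
So the time for C₃H₈ is 800 × 1.211 = 969 s.

969 s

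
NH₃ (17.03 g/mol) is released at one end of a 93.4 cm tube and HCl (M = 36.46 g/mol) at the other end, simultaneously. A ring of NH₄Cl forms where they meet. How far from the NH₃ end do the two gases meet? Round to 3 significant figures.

The fronts meet when d_NH₃ + d_HCl = L with d_NH₃/d_HCl = √(M_HCl/M_NH₃) (Graham's law). Here √(M_HCl/M_NH₃) = √(36.46/17.03) = 1.463.
With d_NH₃ + d_HCl = 93.4 cm, d_HCl = 93.4/(1 + 1.463) = 37.92 cm.
d_NH₃ = 93.4 − 37.92 = 55.5 cm.

55.5 cm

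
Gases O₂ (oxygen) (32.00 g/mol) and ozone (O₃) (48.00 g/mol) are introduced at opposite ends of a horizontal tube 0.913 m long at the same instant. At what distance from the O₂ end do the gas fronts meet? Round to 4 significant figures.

0.5026 m

Graham's law gives d_O₂/d_O₃ = rate_O₂/rate_O₃ = √(M_O₃/M_O₂) = √(48.00/32.00) = 1.225.
With d_O₂ + d_O₃ = 0.913 m, d_O₃ = 0.913/(1 + 1.225) = 0.4104 m.
d_O₂ = 0.913 − 0.4104 = 0.5026 m.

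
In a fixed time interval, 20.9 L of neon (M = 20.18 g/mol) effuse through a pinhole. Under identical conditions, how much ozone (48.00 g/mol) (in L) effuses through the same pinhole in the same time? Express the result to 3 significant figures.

By Graham's law, rate_O₃/rate_Ne = √(M_Ne/M_O₃) = √(20.18/48.00) = √0.4204 = 0.6484.
So the volume for O₃ is 20.9 × 0.6484 = 13.6 L.

13.6 L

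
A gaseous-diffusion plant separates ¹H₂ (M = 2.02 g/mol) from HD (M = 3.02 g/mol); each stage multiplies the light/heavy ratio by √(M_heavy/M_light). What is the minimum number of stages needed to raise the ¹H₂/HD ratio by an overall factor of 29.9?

17

Per stage α = (3.02/2.02)^(1/2) = 1.49505^0.5, giving ln α = 0.2011.
Need α^N ≥ 29.9 ⇒ N ≥ ln(29.9) / ln α = 3.398 / 0.2011 = 16.90.
Minimum whole number of stages: N = 17.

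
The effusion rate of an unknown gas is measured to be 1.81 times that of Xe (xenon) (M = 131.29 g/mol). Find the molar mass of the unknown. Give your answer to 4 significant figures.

40.08 g/mol

Using Graham's law: rate_X/rate_Xe = √(M_Xe/M_X).
1.81 = √(131.29/M_X)
M_X = 131.29 / 1.81² = 131.29 / 3.276 = 40.08 g/mol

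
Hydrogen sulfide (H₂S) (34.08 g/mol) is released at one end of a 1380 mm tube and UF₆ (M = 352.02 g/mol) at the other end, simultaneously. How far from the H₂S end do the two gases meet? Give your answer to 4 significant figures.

1053 mm

The fronts meet when d_H₂S + d_UF₆ = L with d_H₂S/d_UF₆ = √(M_UF₆/M_H₂S) (Graham's law). Here √(M_UF₆/M_H₂S) = √(352.02/34.08) = 3.214.
With d_H₂S + d_UF₆ = 1380 mm, d_UF₆ = 1380/(1 + 3.214) = 327.5 mm.
d_H₂S = 1380 − 327.5 = 1053 mm.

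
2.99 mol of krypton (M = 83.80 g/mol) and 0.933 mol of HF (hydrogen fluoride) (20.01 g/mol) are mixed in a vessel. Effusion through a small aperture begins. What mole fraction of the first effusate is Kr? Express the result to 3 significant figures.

0.610

The effusion rate of species i is ∝ p_i/√M_i ∝ n_i/√M_i.
Mole fraction of Kr in the effusate = (n_Kr/√M_Kr) / (n_Kr/√M_Kr + n_HF/√M_HF)
= (2.99/√83.80) / (2.99/√83.80 + 0.933/√20.01) = 0.3266/(0.3266 + 0.2086) = 0.610.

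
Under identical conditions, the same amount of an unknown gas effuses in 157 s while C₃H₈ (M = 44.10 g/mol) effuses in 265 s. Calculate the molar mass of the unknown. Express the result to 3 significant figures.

From Graham's law, t_X/t_C₃H₈ = √(M_X/M_C₃H₈).
157/265 = 0.5925 = √(M_X/44.10)
M_X = 44.10 × 0.5925² = 44.10 × 0.3510 = 15.5 g/mol

15.5 g/mol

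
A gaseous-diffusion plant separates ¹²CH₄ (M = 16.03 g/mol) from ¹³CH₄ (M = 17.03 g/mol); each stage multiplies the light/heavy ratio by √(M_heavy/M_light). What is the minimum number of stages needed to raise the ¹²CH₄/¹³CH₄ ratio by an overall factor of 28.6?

With α = √(17.03/16.03) per stage, ln α = ½ ln(1.06238) = 0.03026.
Need α^N ≥ 28.6 ⇒ N ≥ ln(28.6) / ln α = 3.353 / 0.03026 = 110.83.
Minimum whole number of stages: N = 111.

111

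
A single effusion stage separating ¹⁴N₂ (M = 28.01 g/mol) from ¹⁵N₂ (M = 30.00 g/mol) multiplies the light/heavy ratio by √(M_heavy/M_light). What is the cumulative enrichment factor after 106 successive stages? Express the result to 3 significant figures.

After 106 stages the ratio has grown by (√(30.00/28.01))^106 = (30.00/28.01)^(106/2).
= 1.07105^53 = 38.0.

38.0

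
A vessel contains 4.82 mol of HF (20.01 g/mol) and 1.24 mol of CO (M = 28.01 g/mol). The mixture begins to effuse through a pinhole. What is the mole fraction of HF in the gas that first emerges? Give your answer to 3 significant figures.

Each component's effusion rate ∝ (its partial pressure)·(1/√M) ∝ n_i/√M_i.
x_HF(eff) = (n_HF/√M_HF) / (n_HF/√M_HF + n_CO/√M_CO)
= (4.82/√20.01) / (4.82/√20.01 + 1.24/√28.01) = 1.078/(1.078 + 0.2343) = 0.821.

0.821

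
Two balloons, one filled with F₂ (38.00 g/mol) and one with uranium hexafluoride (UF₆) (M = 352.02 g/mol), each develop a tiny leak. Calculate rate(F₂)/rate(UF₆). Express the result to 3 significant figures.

3.04

Since effusion rate ∝ 1/√M, rate_F₂/rate_UF₆ = √(M_UF₆/M_F₂) = √(352.02/38.00) = √9.264 = 3.04.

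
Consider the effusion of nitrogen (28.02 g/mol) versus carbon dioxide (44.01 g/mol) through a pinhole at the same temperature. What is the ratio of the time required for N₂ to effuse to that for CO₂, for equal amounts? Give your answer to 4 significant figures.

By Graham's law, t_N₂/t_CO₂ = √(M_N₂/M_CO₂) = √(28.02/44.01) = √0.6367 = 0.7979.

0.7979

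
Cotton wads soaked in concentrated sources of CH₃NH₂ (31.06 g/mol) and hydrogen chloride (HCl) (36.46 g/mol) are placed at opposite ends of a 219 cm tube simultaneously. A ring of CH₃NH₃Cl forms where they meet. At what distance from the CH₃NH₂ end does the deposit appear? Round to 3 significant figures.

114 cm

Distances travelled in equal time are proportional to diffusion rates, so d_CH₃NH₂/d_HCl = √(M_HCl/M_CH₃NH₂) = √(36.46/31.06) = 1.083.
With d_CH₃NH₂ + d_HCl = 219 cm, d_HCl = 219/(1 + 1.083) = 105.1 cm.
d_CH₃NH₂ = 219 − 105.1 = 114 cm.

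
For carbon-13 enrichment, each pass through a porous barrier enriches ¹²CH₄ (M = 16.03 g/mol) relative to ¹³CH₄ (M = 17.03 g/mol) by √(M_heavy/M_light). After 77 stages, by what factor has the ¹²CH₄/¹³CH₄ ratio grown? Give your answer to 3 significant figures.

10.3

After 77 stages the ratio has grown by (√(17.03/16.03))^77 = (17.03/16.03)^(77/2).
= 1.06238^(77/2) = 10.3.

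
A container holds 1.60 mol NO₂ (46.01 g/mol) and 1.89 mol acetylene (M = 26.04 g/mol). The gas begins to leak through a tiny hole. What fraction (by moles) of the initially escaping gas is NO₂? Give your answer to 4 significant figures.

The effusion rate of species i is ∝ p_i/√M_i ∝ n_i/√M_i.
Mole fraction of NO₂ in the effusate = (n_NO₂/√M_NO₂) / (n_NO₂/√M_NO₂ + n_C₂H₂/√M_C₂H₂)
= (1.60/√46.01) / (1.60/√46.01 + 1.89/√26.04) = 0.2359/(0.2359 + 0.3704) = 0.3891.

0.3891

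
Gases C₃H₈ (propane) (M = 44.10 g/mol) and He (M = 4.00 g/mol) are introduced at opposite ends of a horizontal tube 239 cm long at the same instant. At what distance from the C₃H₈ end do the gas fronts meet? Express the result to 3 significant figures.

55.3 cm

Distances travelled in equal time are proportional to diffusion rates, so d_C₃H₈/d_He = √(M_He/M_C₃H₈) = √(4.00/44.10) = 0.3012.
With d_C₃H₈ + d_He = 239 cm, d_He = 239/(1 + 0.3012) = 183.7 cm.
d_C₃H₈ = 239 − 183.7 = 55.3 cm.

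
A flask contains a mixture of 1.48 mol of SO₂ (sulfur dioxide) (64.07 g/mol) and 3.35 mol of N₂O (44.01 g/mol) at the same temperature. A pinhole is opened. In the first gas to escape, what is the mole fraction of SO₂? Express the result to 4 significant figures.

0.2680

Rate_i ∝ x_i/√M_i (Graham's law weighted by mole fraction), so the effusate composition follows n_i/√M_i.
x_SO₂(eff) = (n_SO₂/√M_SO₂) / (n_SO₂/√M_SO₂ + n_N₂O/√M_N₂O)
= (1.48/√64.07) / (1.48/√64.07 + 3.35/√44.01) = 0.1849/(0.1849 + 0.5050) = 0.2680.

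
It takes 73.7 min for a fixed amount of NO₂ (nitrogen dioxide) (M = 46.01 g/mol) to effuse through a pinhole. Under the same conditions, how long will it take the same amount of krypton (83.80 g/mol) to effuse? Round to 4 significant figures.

Since effusion rate ∝ 1/√M, t_Kr/t_NO₂ = √(M_Kr/M_NO₂) = √(83.80/46.01) = √1.821 = 1.350.
So the time for Kr is 73.7 × 1.350 = 99.46 min.

99.46 min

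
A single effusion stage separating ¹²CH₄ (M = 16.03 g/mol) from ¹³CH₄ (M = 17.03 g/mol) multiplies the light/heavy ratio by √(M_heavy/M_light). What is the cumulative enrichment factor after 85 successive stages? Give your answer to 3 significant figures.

13.1

After 85 stages the ratio has grown by (√(17.03/16.03))^85 = (17.03/16.03)^(85/2).
= 1.06238^(85/2) = 13.1.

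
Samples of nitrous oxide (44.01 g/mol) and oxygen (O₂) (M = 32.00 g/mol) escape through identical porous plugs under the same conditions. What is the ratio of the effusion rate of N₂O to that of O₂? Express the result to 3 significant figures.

0.853

Since effusion rate ∝ 1/√M, rate_N₂O/rate_O₂ = √(M_O₂/M_N₂O) = √(32.00/44.01) = √0.7271 = 0.853.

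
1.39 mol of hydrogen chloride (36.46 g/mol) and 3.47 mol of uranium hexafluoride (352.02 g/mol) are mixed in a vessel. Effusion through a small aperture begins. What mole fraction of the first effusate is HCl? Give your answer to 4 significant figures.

0.5545

Rate_i ∝ x_i/√M_i (Graham's law weighted by mole fraction), so the effusate composition follows n_i/√M_i.
Mole fraction of HCl in the effusate = (n_HCl/√M_HCl) / (n_HCl/√M_HCl + n_UF₆/√M_UF₆)
= (1.39/√36.46) / (1.39/√36.46 + 3.47/√352.02) = 0.2302/(0.2302 + 0.1849) = 0.5545.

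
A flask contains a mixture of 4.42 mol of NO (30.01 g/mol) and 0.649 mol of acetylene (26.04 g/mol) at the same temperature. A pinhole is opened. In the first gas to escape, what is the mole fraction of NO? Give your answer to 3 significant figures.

Effusion rate of each component ∝ n_i/√M_i (partial pressure × 1/√M).
So x_NO in the escaping gas = (n_NO/√M_NO) / Σ(n_i/√M_i)
= (4.42/√30.01) / (4.42/√30.01 + 0.649/√26.04) = 0.8068/(0.8068 + 0.1272) = 0.864.

0.864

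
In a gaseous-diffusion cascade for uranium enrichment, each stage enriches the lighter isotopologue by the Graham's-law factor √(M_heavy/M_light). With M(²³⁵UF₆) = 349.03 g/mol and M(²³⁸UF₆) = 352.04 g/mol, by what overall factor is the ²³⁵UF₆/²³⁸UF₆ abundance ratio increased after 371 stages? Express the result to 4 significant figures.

Each stage multiplies the ratio by α = √(352.04/349.03), so after 371 stages the overall factor is α^371 = (352.04/349.03)^(371/2).
= 1.00862^(371/2) = 4.918.

4.918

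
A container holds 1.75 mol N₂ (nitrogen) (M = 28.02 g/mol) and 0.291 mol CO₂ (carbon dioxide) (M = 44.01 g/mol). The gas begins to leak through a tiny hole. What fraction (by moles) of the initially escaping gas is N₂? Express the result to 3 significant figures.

Each component's effusion rate ∝ (its partial pressure)·(1/√M) ∝ n_i/√M_i.
x_N₂(eff) = (n_N₂/√M_N₂) / (n_N₂/√M_N₂ + n_CO₂/√M_CO₂)
= (1.75/√28.02) / (1.75/√28.02 + 0.291/√44.01) = 0.3306/(0.3306 + 0.04386) = 0.883.

0.883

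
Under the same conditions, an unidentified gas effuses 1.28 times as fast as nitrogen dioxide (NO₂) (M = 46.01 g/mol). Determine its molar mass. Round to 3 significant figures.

By Graham's law, rate_X/rate_NO₂ = √(M_NO₂/M_X).
1.28 = √(46.01/M_X)
M_X = 46.01 / 1.28² = 46.01 / 1.638 = 28.1 g/mol

28.1 g/mol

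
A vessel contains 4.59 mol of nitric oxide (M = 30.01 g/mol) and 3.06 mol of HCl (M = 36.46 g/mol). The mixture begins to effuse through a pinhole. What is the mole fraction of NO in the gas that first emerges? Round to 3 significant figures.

0.623

Each component's effusion rate ∝ (its partial pressure)·(1/√M) ∝ n_i/√M_i.
x_NO(eff) = (n_NO/√M_NO) / (n_NO/√M_NO + n_HCl/√M_HCl)
= (4.59/√30.01) / (4.59/√30.01 + 3.06/√36.46) = 0.8379/(0.8379 + 0.5068) = 0.623.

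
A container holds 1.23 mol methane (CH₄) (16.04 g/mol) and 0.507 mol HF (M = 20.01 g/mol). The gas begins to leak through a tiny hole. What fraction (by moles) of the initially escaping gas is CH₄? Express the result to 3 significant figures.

Rate_i ∝ x_i/√M_i (Graham's law weighted by mole fraction), so the effusate composition follows n_i/√M_i.
x_CH₄(eff) = (n_CH₄/√M_CH₄) / (n_CH₄/√M_CH₄ + n_HF/√M_HF)
= (1.23/√16.04) / (1.23/√16.04 + 0.507/√20.01) = 0.3071/(0.3071 + 0.1133) = 0.730.

0.730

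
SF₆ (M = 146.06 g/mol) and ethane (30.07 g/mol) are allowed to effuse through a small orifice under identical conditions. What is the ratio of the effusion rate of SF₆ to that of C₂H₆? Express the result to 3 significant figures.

Using Graham's law: rate_SF₆/rate_C₂H₆ = √(M_C₂H₆/M_SF₆) = √(30.07/146.06) = √0.2059 = 0.454.

0.454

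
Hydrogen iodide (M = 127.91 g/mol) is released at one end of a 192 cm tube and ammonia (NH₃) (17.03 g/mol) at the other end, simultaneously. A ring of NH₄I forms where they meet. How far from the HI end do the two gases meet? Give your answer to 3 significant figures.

The fronts meet when d_HI + d_NH₃ = L with d_HI/d_NH₃ = √(M_NH₃/M_HI) (Graham's law). Here √(M_NH₃/M_HI) = √(17.03/127.91) = 0.3649.
With d_HI + d_NH₃ = 192 cm, d_NH₃ = 192/(1 + 0.3649) = 140.7 cm.
d_HI = 192 − 140.7 = 51.3 cm.

51.3 cm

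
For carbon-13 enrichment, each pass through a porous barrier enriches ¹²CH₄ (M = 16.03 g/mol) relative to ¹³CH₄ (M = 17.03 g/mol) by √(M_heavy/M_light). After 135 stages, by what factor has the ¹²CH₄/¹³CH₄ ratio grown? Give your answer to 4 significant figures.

Overall factor = α^135 with α = √(17.03/16.03), i.e. (17.03/16.03)^(135/2).
= 1.06238^(135/2) = 59.43.

59.43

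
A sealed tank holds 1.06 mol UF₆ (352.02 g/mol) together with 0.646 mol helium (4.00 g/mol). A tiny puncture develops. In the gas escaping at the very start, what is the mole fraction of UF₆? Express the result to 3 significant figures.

0.149

Each component's effusion rate ∝ (its partial pressure)·(1/√M) ∝ n_i/√M_i.
Mole fraction of UF₆ in the effusate = (n_UF₆/√M_UF₆) / (n_UF₆/√M_UF₆ + n_He/√M_He)
= (1.06/√352.02) / (1.06/√352.02 + 0.646/√4.00) = 0.05650/(0.05650 + 0.3230) = 0.149.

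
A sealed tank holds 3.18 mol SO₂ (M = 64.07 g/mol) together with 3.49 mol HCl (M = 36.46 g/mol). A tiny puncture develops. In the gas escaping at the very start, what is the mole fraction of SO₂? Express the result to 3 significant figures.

0.407

Each component's effusion rate ∝ (its partial pressure)·(1/√M) ∝ n_i/√M_i.
Mole fraction of SO₂ in the effusate = (n_SO₂/√M_SO₂) / (n_SO₂/√M_SO₂ + n_HCl/√M_HCl)
= (3.18/√64.07) / (3.18/√64.07 + 3.49/√36.46) = 0.3973/(0.3973 + 0.5780) = 0.407.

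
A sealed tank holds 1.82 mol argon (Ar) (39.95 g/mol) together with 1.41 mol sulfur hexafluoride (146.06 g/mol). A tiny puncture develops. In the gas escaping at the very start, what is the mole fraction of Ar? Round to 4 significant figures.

0.7117

Each component's effusion rate ∝ (its partial pressure)·(1/√M) ∝ n_i/√M_i.
So x_Ar in the escaping gas = (n_Ar/√M_Ar) / Σ(n_i/√M_i)
= (1.82/√39.95) / (1.82/√39.95 + 1.41/√146.06) = 0.2879/(0.2879 + 0.1167) = 0.7117.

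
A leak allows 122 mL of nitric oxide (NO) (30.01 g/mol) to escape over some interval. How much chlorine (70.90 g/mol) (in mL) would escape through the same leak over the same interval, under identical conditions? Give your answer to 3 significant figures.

Using Graham's law: rate_Cl₂/rate_NO = √(M_NO/M_Cl₂) = √(30.01/70.90) = √0.4233 = 0.6506.
So the volume for Cl₂ is 122 × 0.6506 = 79.4 mL.

79.4 mL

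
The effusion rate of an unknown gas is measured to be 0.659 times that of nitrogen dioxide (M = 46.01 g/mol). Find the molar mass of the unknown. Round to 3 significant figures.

106 g/mol

By Graham's law, rate_X/rate_NO₂ = √(M_NO₂/M_X).
0.659 = √(46.01/M_X)
M_X = 46.01 / 0.659² = 46.01 / 0.4343 = 106 g/mol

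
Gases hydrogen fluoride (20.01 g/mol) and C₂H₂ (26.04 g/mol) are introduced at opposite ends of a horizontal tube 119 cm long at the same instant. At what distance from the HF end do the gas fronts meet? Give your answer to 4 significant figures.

63.41 cm

Distances travelled in equal time are proportional to diffusion rates, so d_HF/d_C₂H₂ = √(M_C₂H₂/M_HF) = √(26.04/20.01) = 1.141.
With d_HF + d_C₂H₂ = 119 cm, d_C₂H₂ = 119/(1 + 1.141) = 55.59 cm.
d_HF = 119 − 55.59 = 63.41 cm.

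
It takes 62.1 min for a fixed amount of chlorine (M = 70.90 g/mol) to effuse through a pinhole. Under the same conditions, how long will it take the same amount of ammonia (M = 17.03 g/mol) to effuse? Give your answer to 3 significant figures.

From Graham's law, t_NH₃/t_Cl₂ = √(M_NH₃/M_Cl₂) = √(17.03/70.90) = √0.2402 = 0.4901.
So the time for NH₃ is 62.1 × 0.4901 = 30.4 min.

30.4 min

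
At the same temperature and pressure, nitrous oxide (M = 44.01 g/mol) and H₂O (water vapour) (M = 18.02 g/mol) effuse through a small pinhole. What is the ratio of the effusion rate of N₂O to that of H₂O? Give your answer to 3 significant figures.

0.640

Graham's law gives rate_N₂O/rate_H₂O = √(M_H₂O/M_N₂O) = √(18.02/44.01) = √0.4095 = 0.640.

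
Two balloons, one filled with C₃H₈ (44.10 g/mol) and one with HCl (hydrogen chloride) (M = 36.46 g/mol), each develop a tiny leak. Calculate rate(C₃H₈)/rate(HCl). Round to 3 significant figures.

0.909

By Graham's law, rate_C₃H₈/rate_HCl = √(M_HCl/M_C₃H₈) = √(36.46/44.10) = √0.8268 = 0.909.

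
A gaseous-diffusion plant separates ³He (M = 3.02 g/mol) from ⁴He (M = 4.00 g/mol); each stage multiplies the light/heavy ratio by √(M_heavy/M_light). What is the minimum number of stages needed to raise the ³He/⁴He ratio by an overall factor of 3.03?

Single-stage factor α = √(4.00/3.02), so ln α = ½ ln(1.32450) = 0.1405.
Need α^N ≥ 3.03 ⇒ N ≥ ln(3.03) / ln α = 1.109 / 0.1405 = 7.89.
Rounding up, N = 8 stages.

8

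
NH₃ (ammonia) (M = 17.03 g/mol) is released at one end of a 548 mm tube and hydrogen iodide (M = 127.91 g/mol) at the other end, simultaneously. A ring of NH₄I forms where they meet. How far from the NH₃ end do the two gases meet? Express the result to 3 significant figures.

In equal time, each gas travels a distance ∝ its rate ∝ 1/√M, so d_NH₃/d_HI = √(M_HI/M_NH₃) = √(127.91/17.03) = 2.741.
With d_NH₃ + d_HI = 548 mm, d_HI = 548/(1 + 2.741) = 146.5 mm.
d_NH₃ = 548 − 146.5 = 401 mm.

401 mm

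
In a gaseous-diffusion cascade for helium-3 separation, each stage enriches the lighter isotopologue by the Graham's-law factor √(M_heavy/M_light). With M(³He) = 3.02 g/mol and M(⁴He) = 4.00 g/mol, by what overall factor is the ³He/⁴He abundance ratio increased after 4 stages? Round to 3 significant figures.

1.75

After 4 stages the ratio has grown by (√(4.00/3.02))^4 = (4.00/3.02)^(4/2).
= 1.32450^2 = 1.75.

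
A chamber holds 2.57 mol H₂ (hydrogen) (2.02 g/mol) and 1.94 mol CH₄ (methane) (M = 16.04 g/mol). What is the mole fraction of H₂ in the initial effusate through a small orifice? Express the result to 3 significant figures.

0.789

Effusion rate of each component ∝ n_i/√M_i (partial pressure × 1/√M).
So x_H₂ in the escaping gas = (n_H₂/√M_H₂) / Σ(n_i/√M_i)
= (2.57/√2.02) / (2.57/√2.02 + 1.94/√16.04) = 1.808/(1.808 + 0.4844) = 0.789.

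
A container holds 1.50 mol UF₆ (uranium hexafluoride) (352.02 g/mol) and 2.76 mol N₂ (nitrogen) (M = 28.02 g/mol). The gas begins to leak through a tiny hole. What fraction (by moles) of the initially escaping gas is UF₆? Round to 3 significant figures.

0.133

Each component's effusion rate ∝ (its partial pressure)·(1/√M) ∝ n_i/√M_i.
x_UF₆(eff) = (n_UF₆/√M_UF₆) / (n_UF₆/√M_UF₆ + n_N₂/√M_N₂)
= (1.50/√352.02) / (1.50/√352.02 + 2.76/√28.02) = 0.07995/(0.07995 + 0.5214) = 0.133.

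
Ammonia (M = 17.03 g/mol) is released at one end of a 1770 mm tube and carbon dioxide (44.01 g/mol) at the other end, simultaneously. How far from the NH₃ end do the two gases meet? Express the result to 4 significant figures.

1091 mm

In equal time, each gas travels a distance ∝ its rate ∝ 1/√M, so d_NH₃/d_CO₂ = √(M_CO₂/M_NH₃) = √(44.01/17.03) = 1.608.
With d_NH₃ + d_CO₂ = 1770 mm, d_CO₂ = 1770/(1 + 1.608) = 678.8 mm.
d_NH₃ = 1770 − 678.8 = 1091 mm.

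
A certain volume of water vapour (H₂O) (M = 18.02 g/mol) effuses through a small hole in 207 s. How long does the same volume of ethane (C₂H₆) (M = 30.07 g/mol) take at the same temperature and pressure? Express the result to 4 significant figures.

267.4 s

From Graham's law, t_C₂H₆/t_H₂O = √(M_C₂H₆/M_H₂O) = √(30.07/18.02) = √1.669 = 1.292.
So the time for C₂H₆ is 207 × 1.292 = 267.4 s.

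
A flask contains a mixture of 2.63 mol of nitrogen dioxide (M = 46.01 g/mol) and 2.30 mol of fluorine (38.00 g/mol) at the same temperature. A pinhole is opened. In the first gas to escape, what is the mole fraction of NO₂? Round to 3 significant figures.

Rate_i ∝ x_i/√M_i (Graham's law weighted by mole fraction), so the effusate composition follows n_i/√M_i.
So x_NO₂ in the escaping gas = (n_NO₂/√M_NO₂) / Σ(n_i/√M_i)
= (2.63/√46.01) / (2.63/√46.01 + 2.30/√38.00) = 0.3877/(0.3877 + 0.3731) = 0.510.

0.510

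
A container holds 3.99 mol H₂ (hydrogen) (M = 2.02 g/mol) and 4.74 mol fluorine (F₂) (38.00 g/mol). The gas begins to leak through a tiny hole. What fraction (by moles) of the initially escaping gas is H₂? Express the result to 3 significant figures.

0.785

Effusion rate of each component ∝ n_i/√M_i (partial pressure × 1/√M).
So x_H₂ in the escaping gas = (n_H₂/√M_H₂) / Σ(n_i/√M_i)
= (3.99/√2.02) / (3.99/√2.02 + 4.74/√38.00) = 2.807/(2.807 + 0.7689) = 0.785.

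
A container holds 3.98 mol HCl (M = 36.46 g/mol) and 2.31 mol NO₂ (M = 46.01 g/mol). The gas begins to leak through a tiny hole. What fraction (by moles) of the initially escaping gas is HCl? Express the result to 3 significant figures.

Rate_i ∝ x_i/√M_i (Graham's law weighted by mole fraction), so the effusate composition follows n_i/√M_i.
x_HCl(eff) = (n_HCl/√M_HCl) / (n_HCl/√M_HCl + n_NO₂/√M_NO₂)
= (3.98/√36.46) / (3.98/√36.46 + 2.31/√46.01) = 0.6591/(0.6591 + 0.3406) = 0.659.

0.659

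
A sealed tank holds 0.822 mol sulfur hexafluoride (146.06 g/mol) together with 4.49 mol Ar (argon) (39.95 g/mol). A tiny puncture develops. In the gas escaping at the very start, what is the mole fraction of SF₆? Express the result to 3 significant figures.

0.0874

Effusion rate of each component ∝ n_i/√M_i (partial pressure × 1/√M).
Mole fraction of SF₆ in the effusate = (n_SF₆/√M_SF₆) / (n_SF₆/√M_SF₆ + n_Ar/√M_Ar)
= (0.822/√146.06) / (0.822/√146.06 + 4.49/√39.95) = 0.06802/(0.06802 + 0.7104) = 0.0874.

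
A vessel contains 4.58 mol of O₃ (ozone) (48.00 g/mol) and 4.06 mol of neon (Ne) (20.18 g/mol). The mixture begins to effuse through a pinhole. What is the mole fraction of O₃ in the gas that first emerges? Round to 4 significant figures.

0.4224

Rate_i ∝ x_i/√M_i (Graham's law weighted by mole fraction), so the effusate composition follows n_i/√M_i.
So x_O₃ in the escaping gas = (n_O₃/√M_O₃) / Σ(n_i/√M_i)
= (4.58/√48.00) / (4.58/√48.00 + 4.06/√20.18) = 0.6611/(0.6611 + 0.9038) = 0.4224.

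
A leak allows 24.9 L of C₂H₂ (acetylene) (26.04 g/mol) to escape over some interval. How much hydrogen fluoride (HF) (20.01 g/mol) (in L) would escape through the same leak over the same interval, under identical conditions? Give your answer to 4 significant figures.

28.41 L

Using Graham's law: rate_HF/rate_C₂H₂ = √(M_C₂H₂/M_HF) = √(26.04/20.01) = √1.301 = 1.141.
So the volume for HF is 24.9 × 1.141 = 28.41 L.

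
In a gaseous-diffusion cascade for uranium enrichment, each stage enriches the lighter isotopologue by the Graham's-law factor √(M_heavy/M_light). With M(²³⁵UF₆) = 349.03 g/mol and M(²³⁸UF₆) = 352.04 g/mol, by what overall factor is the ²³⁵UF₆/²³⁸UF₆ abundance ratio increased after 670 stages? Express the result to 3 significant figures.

Each stage multiplies the ratio by α = √(352.04/349.03), so after 670 stages the overall factor is α^670 = (352.04/349.03)^(670/2).
= 1.00862^335 = 17.8.

17.8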